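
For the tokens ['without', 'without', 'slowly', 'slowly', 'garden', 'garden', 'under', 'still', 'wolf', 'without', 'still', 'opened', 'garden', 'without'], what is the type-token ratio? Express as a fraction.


Tokens: 14
Unique types: ('garden', 'opened', 'slowly', 'still', 'under', 'without', 'wolf') = 7
TTR = 7/14
Simplify: divide both by 7 -> 1/2
TTR = 1/2

1/2


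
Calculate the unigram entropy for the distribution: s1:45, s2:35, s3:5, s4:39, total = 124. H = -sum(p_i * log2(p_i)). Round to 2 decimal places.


Computing entropy H = -sum(p_i * log2(p_i)):
  s1: p = 45/124 = 0.3629, -p*log2(p) = 0.5307
  s2: p = 35/124 = 0.2823, -p*log2(p) = 0.5151
  s3: p = 5/124 = 0.0403, -p*log2(p) = 0.1868
  s4: p = 39/124 = 0.3145, -p*log2(p) = 0.5249
H = sum of terms = 1.7575
Rounded to 2 decimals: 1.76

1.76


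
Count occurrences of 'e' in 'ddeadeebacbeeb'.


Scanning 'ddeadeebacbeeb' for 'e':
  Position 2: 'e' -> MATCH (count: 1)
  Position 5: 'e' -> MATCH (count: 2)
  Position 6: 'e' -> MATCH (count: 3)
  Position 11: 'e' -> MATCH (count: 4)
  Position 12: 'e' -> MATCH (count: 5)
Total occurrences of 'e': 5

5


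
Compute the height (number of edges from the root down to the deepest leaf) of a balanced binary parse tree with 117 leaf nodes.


In a balanced binary tree with n leaves the deepest leaf is ceil(log2(n)) edges below the root.
log2(117) = 6.8704
ceil(6.8704) = 7
height (edges) = 7

7


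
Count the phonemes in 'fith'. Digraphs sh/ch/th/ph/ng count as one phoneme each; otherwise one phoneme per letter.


Parsing 'fith' greedily, digraphs first:
  'f' -> consonant phoneme (phonemes so far: 1)
  'i' -> vowel phoneme (phonemes so far: 2)
  'th' -> digraph (1 consonant phoneme) (phonemes so far: 3)
Total phonemes: 3

3


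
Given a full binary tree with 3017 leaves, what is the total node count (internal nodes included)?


Leaf nodes (terminals): 3017
Internal nodes = n - 1 = 3017 - 1 = 3016
Total = leaves + internal = 3017 + 3016 = 6033

6033


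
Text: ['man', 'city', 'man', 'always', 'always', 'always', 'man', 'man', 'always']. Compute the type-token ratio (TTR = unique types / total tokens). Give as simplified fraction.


Tokens: 9
Unique types: ('always', 'city', 'man') = 3
TTR = 3/9
Simplify: divide both by 3 -> 1/3
TTR = 1/3

1/3


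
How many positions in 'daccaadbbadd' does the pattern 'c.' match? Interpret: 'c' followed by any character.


Pattern: c. means 'c' followed by any character.
Scanning 'daccaadbbadd' position-by-position:
  Pos 0: window 'da' -> no
  Pos 1: window 'ac' -> no
  Pos 2: window 'cc' -> MATCH
  Pos 3: window 'ca' -> MATCH
  Pos 4: window 'aa' -> no
  Pos 5: window 'ad' -> no
  Pos 6: window 'db' -> no
  Pos 7: window 'bb' -> no
  Pos 8: window 'ba' -> no
  Pos 9: window 'ad' -> no
  Pos 10: window 'dd' -> no
  Pos 11: window 'd' -> no
Total matches: 2

2


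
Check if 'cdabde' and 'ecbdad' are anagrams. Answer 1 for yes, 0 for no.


Sort characters of 'cdabde': 'abcdde'
Sort characters of 'ecbdad': 'abcdde'
Sorted forms match -> they ARE anagrams
Result: 1

1


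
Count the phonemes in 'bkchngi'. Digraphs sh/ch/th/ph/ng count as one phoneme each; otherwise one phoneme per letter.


Parsing 'bkchngi' greedily, digraphs first:
  'b' -> consonant phoneme (phonemes so far: 1)
  'k' -> consonant phoneme (phonemes so far: 2)
  'ch' -> digraph (1 consonant phoneme) (phonemes so far: 3)
  'ng' -> digraph (1 consonant phoneme) (phonemes so far: 4)
  'i' -> vowel phoneme (phonemes so far: 5)
Total phonemes: 5

5


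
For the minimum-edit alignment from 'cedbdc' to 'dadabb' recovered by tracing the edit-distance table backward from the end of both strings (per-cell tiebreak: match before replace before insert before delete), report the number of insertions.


Edit distance = 5. Backtracking from cell (6, 6) with preference match > replace > insert > delete,
then listing the resulting alignment 'cedbdc' -> 'dadabb' left to right:
  Step 1: replace c->d
  Step 2: replace e->a
  Step 3: keep 'd'
  Step 4: replace b->a
  Step 5: replace d->b
  Step 6: replace c->b
Total insertions: 0

0


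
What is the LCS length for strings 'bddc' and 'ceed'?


DP table for LCS of 'bddc' and 'ceed':
       c  e  e  d
    0  0  0  0  0
  b 0  0  0  0  0
  d 0  0  0  0  1
  d 0  0  0  0  1
  c 0  1  1  1  1
LCS: 'd'
LCS length = 1

1


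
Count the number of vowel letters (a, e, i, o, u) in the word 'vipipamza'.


Scanning each character of 'vipipamza':
  Position 1: 'v' -> consonant (running count: 0)
  Position 2: 'i' -> vowel (running count: 1)
  Position 3: 'p' -> consonant (running count: 1)
  Position 4: 'i' -> vowel (running count: 2)
  Position 5: 'p' -> consonant (running count: 2)
  Position 6: 'a' -> vowel (running count: 3)
  Position 7: 'm' -> consonant (running count: 3)
  Position 8: 'z' -> consonant (running count: 3)
  Position 9: 'a' -> vowel (running count: 4)
Total vowels: 4

4


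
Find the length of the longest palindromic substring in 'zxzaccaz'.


Scanning 'zxzaccaz' for palindromic substrings.
Substring at positions 2-7: 'zaccaz'.
Check: reverse('zaccaz') = 'zaccaz' -> palindrome confirmed.
Neighbouring characters ('x' / '-') break symmetry, so it cannot extend further.
No longer palindromic substring exists; longest length = 6

6


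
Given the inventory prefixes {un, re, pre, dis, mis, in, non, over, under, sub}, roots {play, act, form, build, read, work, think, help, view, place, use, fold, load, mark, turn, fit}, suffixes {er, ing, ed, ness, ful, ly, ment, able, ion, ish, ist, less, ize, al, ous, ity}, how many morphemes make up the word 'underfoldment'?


Segmenting 'underfoldment' against the inventory:
  'under' -> prefix (morpheme 1)
  'fold' -> root (morpheme 2)
  'ment' -> suffix (morpheme 3)
Total morphemes: 3

3


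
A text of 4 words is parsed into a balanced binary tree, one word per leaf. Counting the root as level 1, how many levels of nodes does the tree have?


In a balanced binary tree with n leaves the deepest leaf is ceil(log2(n)) edges below the root,
so counting node levels inclusive of root and leaves gives ceil(log2(n)) + 1 levels.
log2(4) = 2.0000
ceil(2.0000) = 2
levels = 2 + 1 = 3

3


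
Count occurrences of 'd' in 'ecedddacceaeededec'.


Scanning 'ecedddacceaeededec' for 'd':
  Position 3: 'd' -> MATCH (count: 1)
  Position 4: 'd' -> MATCH (count: 2)
  Position 5: 'd' -> MATCH (count: 3)
  Position 13: 'd' -> MATCH (count: 4)
  Position 15: 'd' -> MATCH (count: 5)
Total occurrences of 'd': 5

5


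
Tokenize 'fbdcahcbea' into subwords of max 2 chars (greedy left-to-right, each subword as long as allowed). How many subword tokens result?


'fbdcahcbea' has 10 characters.
Chunking with max size 2:
  Chunk 1: 'fb' (positions 0-1)
  Chunk 2: 'dc' (positions 2-3)
  Chunk 3: 'ah' (positions 4-5)
  Chunk 4: 'cb' (positions 6-7)
  Chunk 5: 'ea' (positions 8-9)
Total chunks: ceil(10 / 2) = 5

5


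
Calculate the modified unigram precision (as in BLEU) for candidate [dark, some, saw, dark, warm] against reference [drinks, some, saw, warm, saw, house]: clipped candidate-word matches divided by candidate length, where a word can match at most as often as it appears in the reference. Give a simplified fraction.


Reference word counts: {'drinks': 1, 'house': 1, 'saw': 2, 'some': 1, 'warm': 1}
Checking each candidate word (with clipping):
  'dark' -> not in reference -> no match (matches: 0)
  'some' -> in reference (ref count 1, used 1/1) -> match (matches: 1)
  'saw' -> in reference (ref count 2, used 1/2) -> match (matches: 2)
  'dark' -> not in reference -> no match (matches: 2)
  'warm' -> in reference (ref count 1, used 1/1) -> match (matches: 3)
Clipped matches: 3, Candidate length: 5
Precision = 3/5

3/5


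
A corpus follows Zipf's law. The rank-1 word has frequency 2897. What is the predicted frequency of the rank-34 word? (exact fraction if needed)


Zipf's law: freq(rank) = f1 / rank
f1 = 2897, rank = 34
freq = 2897 / 34
GCD(2897, 34) = 1
Simplified: 2897/34

2897/34


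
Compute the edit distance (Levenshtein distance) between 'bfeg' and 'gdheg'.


Building DP table for s1='bfeg' (len 4) and s2='gdheg' (len 5):
       g  d  h  e  g
    0  1  2  3  4  5
  b 1  1  2  3  4  5
  f 2  2  2  3  4  5
  e 3  3  3  3  3  4
  g 4  3  4  4  4  3
Edit distance = dp[4][5] = 3

3


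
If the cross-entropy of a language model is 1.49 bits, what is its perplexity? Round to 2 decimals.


Perplexity formula: PP = 2^H
H = 1.49
PP = 2^1.49
Decompose: 2^1.49 = 2^1 * 2^0.49
2^1 = 2, 2^0.49 ~ 1.4044449
PP ~ 2 * 1.4044449 = 2.8088898
Rounded to 2 decimals: 2.81

2.81


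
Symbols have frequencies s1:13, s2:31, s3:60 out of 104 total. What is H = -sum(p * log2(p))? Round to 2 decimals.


Computing entropy H = -sum(p_i * log2(p_i)):
  s1: p = 13/104 = 0.1250, -p*log2(p) = 0.3750
  s2: p = 31/104 = 0.2981, -p*log2(p) = 0.5205
  s3: p = 60/104 = 0.5769, -p*log2(p) = 0.4578
H = sum of terms = 1.3533
Rounded to 2 decimals: 1.35

1.35


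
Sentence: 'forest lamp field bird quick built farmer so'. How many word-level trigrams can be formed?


Word trigrams from [8] words:
  Trigram 1: (forest lamp field)
  Trigram 2: (lamp field bird)
  Trigram 3: (field bird quick)
  Trigram 4: (bird quick built)
  Trigram 5: (quick built farmer)
  Trigram 6: (built farmer so)
Total word trigrams: 8 - 2 = 6

6


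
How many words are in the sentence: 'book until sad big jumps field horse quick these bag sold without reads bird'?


Counting words by splitting on spaces:
  Word 1: 'book'
  Word 2: 'until'
  Word 3: 'sad'
  Word 4: 'big'
  Word 5: 'jumps'
  Word 6: 'field'
  Word 7: 'horse'
  Word 8: 'quick'
  Word 9: 'these'
  Word 10: 'bag'
  Word 11: 'sold'
  Word 12: 'without'
  Word 13: 'reads'
  Word 14: 'bird'
Total words: 14

14


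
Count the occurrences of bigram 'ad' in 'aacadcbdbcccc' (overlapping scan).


Scanning 'aacadcbdbcccc' for bigram 'ad':
  Position 0: 'aa' -> no
  Position 1: 'ac' -> no
  Position 2: 'ca' -> no
  Position 3: 'ad' -> MATCH
  Position 4: 'dc' -> no
  Position 5: 'cb' -> no
  Position 6: 'bd' -> no
  Position 7: 'db' -> no
  Position 8: 'bc' -> no
  Position 9: 'cc' -> no
  Position 10: 'cc' -> no
  Position 11: 'cc' -> no
Total matches: 1

1


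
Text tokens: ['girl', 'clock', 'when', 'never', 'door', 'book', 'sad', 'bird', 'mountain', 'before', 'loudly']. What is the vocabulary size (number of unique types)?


Listing all tokens and tracking unique types:
  Token 1: 'girl' -> NEW (unique so far: 1)
  Token 2: 'clock' -> NEW (unique so far: 2)
  Token 3: 'when' -> NEW (unique so far: 3)
  Token 4: 'never' -> NEW (unique so far: 4)
  Token 5: 'door' -> NEW (unique so far: 5)
  Token 6: 'book' -> NEW (unique so far: 6)
  Token 7: 'sad' -> NEW (unique so far: 7)
  Token 8: 'bird' -> NEW (unique so far: 8)
  Token 9: 'mountain' -> NEW (unique so far: 9)
  Token 10: 'before' -> NEW (unique so far: 10)
  Token 11: 'loudly' -> NEW (unique so far: 11)
Unique types: ('before', 'bird', 'book', 'clock', 'door', 'girl', 'loudly', 'mountain', 'never', 'sad', 'when')
Vocabulary size: 11

11


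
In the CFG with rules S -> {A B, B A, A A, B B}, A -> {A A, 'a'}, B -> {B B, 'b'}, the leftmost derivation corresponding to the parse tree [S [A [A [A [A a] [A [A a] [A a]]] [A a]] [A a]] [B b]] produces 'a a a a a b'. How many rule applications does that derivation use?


Every bracketed nonterminal node [X ...] in the tree is produced by exactly one rule application.
Reading the tree off as a leftmost derivation:
  Step 1: S  =>  A B   (applied S -> A B)
  Step 2: A B  =>  A A B   (applied A -> A A)
  Step 3: A A B  =>  A A A B   (applied A -> A A)
  Step 4: A A A B  =>  A A A A B   (applied A -> A A)
  Step 5: A A A A B  =>  a A A A B   (applied A -> a)
  Step 6: a A A A B  =>  a A A A A B   (applied A -> A A)
  Step 7: a A A A A B  =>  a a A A A B   (applied A -> a)
  Step 8: a a A A A B  =>  a a a A A B   (applied A -> a)
  Step 9: a a a A A B  =>  a a a a A B   (applied A -> a)
  Step 10: a a a a A B  =>  a a a a a B   (applied A -> a)
  Step 11: a a a a a B  =>  a a a a a b   (applied B -> b)
Final yield: a a a a a b
Total rewrite steps: 11

11


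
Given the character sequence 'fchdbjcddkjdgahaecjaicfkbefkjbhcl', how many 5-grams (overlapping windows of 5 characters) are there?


String 'fchdbjcddkjdgahaecjaicfkbefkjbhcl' has length L = 33.
Number of overlapping n-grams = L - n + 1
Substituting: 33 - 5 + 1 = 29

29


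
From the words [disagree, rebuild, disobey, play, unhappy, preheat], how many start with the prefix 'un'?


Checking each word for prefix 'un':
  'disagree' -> no (count: 0)
  'rebuild' -> no (count: 0)
  'disobey' -> no (count: 0)
  'play' -> no (count: 0)
  'unhappy' -> YES, starts with 'un' (count: 1)
  'preheat' -> no (count: 1)
Total with prefix 'un': 1

1


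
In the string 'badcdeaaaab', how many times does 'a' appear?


Scanning 'badcdeaaaab' for 'a':
  Position 1: 'a' -> MATCH (count: 1)
  Position 6: 'a' -> MATCH (count: 2)
  Position 7: 'a' -> MATCH (count: 3)
  Position 8: 'a' -> MATCH (count: 4)
  Position 9: 'a' -> MATCH (count: 5)
Total occurrences of 'a': 5

5


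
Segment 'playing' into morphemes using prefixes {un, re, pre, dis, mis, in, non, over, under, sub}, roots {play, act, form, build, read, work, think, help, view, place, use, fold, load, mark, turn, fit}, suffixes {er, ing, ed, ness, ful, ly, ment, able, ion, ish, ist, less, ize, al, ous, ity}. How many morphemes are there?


Segmenting 'playing' against the inventory:
  'play' -> root (morpheme 1)
  'ing' -> suffix (morpheme 2)
Total morphemes: 2

2


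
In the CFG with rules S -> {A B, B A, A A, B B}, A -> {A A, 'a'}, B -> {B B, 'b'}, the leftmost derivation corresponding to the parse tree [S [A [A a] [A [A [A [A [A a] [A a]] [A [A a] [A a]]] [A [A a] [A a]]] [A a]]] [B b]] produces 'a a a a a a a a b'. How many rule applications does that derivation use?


Every bracketed nonterminal node [X ...] in the tree is produced by exactly one rule application.
Reading the tree off as a leftmost derivation:
  Step 1: S  =>  A B   (applied S -> A B)
  Step 2: A B  =>  A A B   (applied A -> A A)
  Step 3: A A B  =>  a A B   (applied A -> a)
  Step 4: a A B  =>  a A A B   (applied A -> A A)
  Step 5: a A A B  =>  a A A A B   (applied A -> A A)
  Step 6: a A A A B  =>  a A A A A B   (applied A -> A A)
  Step 7: a A A A A B  =>  a A A A A A B   (applied A -> A A)
  Step 8: a A A A A A B  =>  a a A A A A B   (applied A -> a)
  Step 9: a a A A A A B  =>  a a a A A A B   (applied A -> a)
  Step 10: a a a A A A B  =>  a a a A A A A B   (applied A -> A A)
  Step 11: a a a A A A A B  =>  a a a a A A A B   (applied A -> a)
  Step 12: a a a a A A A B  =>  a a a a a A A B   (applied A -> a)
  Step 13: a a a a a A A B  =>  a a a a a A A A B   (applied A -> A A)
  Step 14: a a a a a A A A B  =>  a a a a a a A A B   (applied A -> a)
  Step 15: a a a a a a A A B  =>  a a a a a a a A B   (applied A -> a)
  Step 16: a a a a a a a A B  =>  a a a a a a a a B   (applied A -> a)
  Step 17: a a a a a a a a B  =>  a a a a a a a a b   (applied B -> b)
Final yield: a a a a a a a a b
Total rewrite steps: 17

17


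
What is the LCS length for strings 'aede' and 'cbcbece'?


DP table for LCS of 'aede' and 'cbcbece':
       c  b  c  b  e  c  e
    0  0  0  0  0  0  0  0
  a 0  0  0  0  0  0  0  0
  e 0  0  0  0  0  1  1  1
  d 0  0  0  0  0  1  1  1
  e 0  0  0  0  0  1  1  2
LCS: 'ee'
LCS length = 2

2


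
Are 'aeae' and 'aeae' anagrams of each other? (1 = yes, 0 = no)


Sort characters of 'aeae': 'aaee'
Sort characters of 'aeae': 'aaee'
Sorted forms match -> they ARE anagrams
Result: 1

1


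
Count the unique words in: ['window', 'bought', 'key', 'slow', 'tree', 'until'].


Listing all tokens and tracking unique types:
  Token 1: 'window' -> NEW (unique so far: 1)
  Token 2: 'bought' -> NEW (unique so far: 2)
  Token 3: 'key' -> NEW (unique so far: 3)
  Token 4: 'slow' -> NEW (unique so far: 4)
  Token 5: 'tree' -> NEW (unique so far: 5)
  Token 6: 'until' -> NEW (unique so far: 6)
Unique types: ('bought', 'key', 'slow', 'tree', 'until', 'window')
Vocabulary size: 6

6


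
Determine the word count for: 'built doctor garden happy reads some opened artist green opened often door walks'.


Counting words by splitting on spaces:
  Word 1: 'built'
  Word 2: 'doctor'
  Word 3: 'garden'
  Word 4: 'happy'
  Word 5: 'reads'
  Word 6: 'some'
  Word 7: 'opened'
  Word 8: 'artist'
  Word 9: 'green'
  Word 10: 'opened'
  Word 11: 'often'
  Word 12: 'door'
  Word 13: 'walks'
Total words: 13

13


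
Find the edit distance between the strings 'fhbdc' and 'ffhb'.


Building DP table for s1='fhbdc' (len 5) and s2='ffhb' (len 4):
       f  f  h  b
    0  1  2  3  4
  f 1  0  1  2  3
  h 2  1  1  1  2
  b 3  2  2  2  1
  d 4  3  3  3  2
  c 5  4  4  4  3
Edit distance = dp[5][4] = 3

3


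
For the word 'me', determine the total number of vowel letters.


Scanning each character of 'me':
  Position 1: 'm' -> consonant (running count: 0)
  Position 2: 'e' -> vowel (running count: 1)
Total vowels: 1

1


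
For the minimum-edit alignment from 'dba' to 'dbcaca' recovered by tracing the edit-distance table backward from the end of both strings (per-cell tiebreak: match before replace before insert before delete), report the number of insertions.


Edit distance = 3. Backtracking from cell (3, 6) with preference match > replace > insert > delete,
then listing the resulting alignment 'dba' -> 'dbcaca' left to right:
  Step 1: keep 'd'
  Step 2: keep 'b'
  Step 3: insert 'c' [insertion #1]
  Step 4: insert 'a' [insertion #2]
  Step 5: insert 'c' [insertion #3]
  Step 6: keep 'a'
Total insertions: 3

3


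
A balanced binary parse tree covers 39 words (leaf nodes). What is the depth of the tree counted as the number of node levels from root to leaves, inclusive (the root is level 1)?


In a balanced binary tree with n leaves the deepest leaf is ceil(log2(n)) edges below the root,
so counting node levels inclusive of root and leaves gives ceil(log2(n)) + 1 levels.
log2(39) = 5.2854
ceil(5.2854) = 6
levels = 6 + 1 = 7

7


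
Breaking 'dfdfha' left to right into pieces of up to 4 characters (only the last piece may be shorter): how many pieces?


'dfdfha' has 6 characters.
Chunking with max size 4:
  Chunk 1: 'dfdf' (positions 0-3)
  Chunk 2: 'ha' (positions 4-5)
Total chunks: ceil(6 / 4) = 2

2


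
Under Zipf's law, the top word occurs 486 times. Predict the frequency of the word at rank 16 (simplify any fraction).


Zipf's law: freq(rank) = f1 / rank
f1 = 486, rank = 16
freq = 486 / 16
GCD(486, 16) = 2
Simplified: 243/8

243/8


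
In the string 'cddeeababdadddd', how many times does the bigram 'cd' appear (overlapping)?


Scanning 'cddeeababdadddd' for bigram 'cd':
  Position 0: 'cd' -> MATCH
  Position 1: 'dd' -> no
  Position 2: 'de' -> no
  Position 3: 'ee' -> no
  Position 4: 'ea' -> no
  Position 5: 'ab' -> no
  Position 6: 'ba' -> no
  Position 7: 'ab' -> no
  Position 8: 'bd' -> no
  Position 9: 'da' -> no
  Position 10: 'ad' -> no
  Position 11: 'dd' -> no
  Position 12: 'dd' -> no
  Position 13: 'dd' -> no
Total matches: 1

1


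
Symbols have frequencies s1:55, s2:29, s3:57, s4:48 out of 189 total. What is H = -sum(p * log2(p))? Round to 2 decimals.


Computing entropy H = -sum(p_i * log2(p_i)):
  s1: p = 55/189 = 0.2910, -p*log2(p) = 0.5182
  s2: p = 29/189 = 0.1534, -p*log2(p) = 0.4149
  s3: p = 57/189 = 0.3016, -p*log2(p) = 0.5216
  s4: p = 48/189 = 0.2540, -p*log2(p) = 0.5022
H = sum of terms = 1.9569
Rounded to 2 decimals: 1.96

1.96


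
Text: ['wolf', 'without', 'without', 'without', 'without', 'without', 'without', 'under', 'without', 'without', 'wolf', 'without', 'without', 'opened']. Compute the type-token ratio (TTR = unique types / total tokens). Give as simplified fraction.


Tokens: 14
Unique types: ('opened', 'under', 'without', 'wolf') = 4
TTR = 4/14
Simplify: divide both by 2 -> 2/7
TTR = 2/7

2/7


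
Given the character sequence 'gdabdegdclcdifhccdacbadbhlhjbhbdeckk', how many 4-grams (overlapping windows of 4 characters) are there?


String 'gdabdegdclcdifhccdacbadbhlhjbhbdeckk' has length L = 36.
Number of overlapping n-grams = L - n + 1
Substituting: 36 - 4 + 1 = 33

33


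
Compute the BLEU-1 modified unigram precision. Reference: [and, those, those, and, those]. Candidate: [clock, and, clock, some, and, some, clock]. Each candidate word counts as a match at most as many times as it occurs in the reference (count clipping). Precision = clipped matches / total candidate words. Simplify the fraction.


Reference word counts: {'and': 2, 'those': 3}
Checking each candidate word (with clipping):
  'clock' -> not in reference -> no match (matches: 0)
  'and' -> in reference (ref count 2, used 1/2) -> match (matches: 1)
  'clock' -> not in reference -> no match (matches: 1)
  'some' -> not in reference -> no match (matches: 1)
  'and' -> in reference (ref count 2, used 2/2) -> match (matches: 2)
  'some' -> not in reference -> no match (matches: 2)
  'clock' -> not in reference -> no match (matches: 2)
Clipped matches: 2, Candidate length: 7
Precision = 2/7

2/7


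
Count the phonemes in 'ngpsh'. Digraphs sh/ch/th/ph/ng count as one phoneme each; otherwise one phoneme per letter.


Parsing 'ngpsh' greedily, digraphs first:
  'ng' -> digraph (1 consonant phoneme) (phonemes so far: 1)
  'p' -> consonant phoneme (phonemes so far: 2)
  'sh' -> digraph (1 consonant phoneme) (phonemes so far: 3)
Total phonemes: 3

3


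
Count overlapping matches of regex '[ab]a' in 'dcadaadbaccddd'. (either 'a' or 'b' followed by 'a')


Pattern: [ab]a means either 'a' or 'b' followed by 'a'.
Scanning 'dcadaadbaccddd' position-by-position:
  Pos 0: window 'dc' -> no
  Pos 1: window 'ca' -> no
  Pos 2: window 'ad' -> no
  Pos 3: window 'da' -> no
  Pos 4: window 'aa' -> MATCH
  Pos 5: window 'ad' -> no
  Pos 6: window 'db' -> no
  Pos 7: window 'ba' -> MATCH
  Pos 8: window 'ac' -> no
  Pos 9: window 'cc' -> no
  Pos 10: window 'cd' -> no
  Pos 11: window 'dd' -> no
  Pos 12: window 'dd' -> no
  Pos 13: window 'd' -> no
Total matches: 2

2


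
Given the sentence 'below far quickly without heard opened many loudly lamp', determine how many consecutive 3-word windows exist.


Word trigrams from [9] words:
  Trigram 1: (below far quickly)
  Trigram 2: (far quickly without)
  Trigram 3: (quickly without heard)
  Trigram 4: (without heard opened)
  Trigram 5: (heard opened many)
  Trigram 6: (opened many loudly)
  Trigram 7: (many loudly lamp)
Total word trigrams: 9 - 2 = 7

7


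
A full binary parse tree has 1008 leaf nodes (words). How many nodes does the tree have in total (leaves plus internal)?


Leaf nodes (terminals): 1008
Internal nodes = n - 1 = 1008 - 1 = 1007
Total = leaves + internal = 1008 + 1007 = 2015

2015


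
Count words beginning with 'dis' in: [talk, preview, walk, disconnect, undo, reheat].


Checking each word for prefix 'dis':
  'talk' -> no (count: 0)
  'preview' -> no (count: 0)
  'walk' -> no (count: 0)
  'disconnect' -> YES, starts with 'dis' (count: 1)
  'undo' -> no (count: 1)
  'reheat' -> no (count: 1)
Total with prefix 'dis': 1

1


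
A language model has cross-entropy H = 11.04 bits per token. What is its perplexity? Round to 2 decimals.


Perplexity formula: PP = 2^H
H = 11.04
PP = 2^11.04
Decompose: 2^11.04 = 2^11 * 2^0.04
2^11 = 2048, 2^0.04 ~ 1.0281138
PP ~ 2048 * 1.0281138 = 2105.5770624
Rounded to 2 decimals: 2105.58

2105.58


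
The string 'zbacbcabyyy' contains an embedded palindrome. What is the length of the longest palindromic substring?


Scanning 'zbacbcabyyy' for palindromic substrings.
Substring at positions 1-7: 'bacbcab'.
Check: reverse('bacbcab') = 'bacbcab' -> palindrome confirmed.
Neighbouring characters ('z' / 'y') break symmetry, so it cannot extend further.
No longer palindromic substring exists; longest length = 7

7


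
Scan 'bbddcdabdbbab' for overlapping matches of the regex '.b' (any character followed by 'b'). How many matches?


Pattern: .b means any character followed by 'b'.
Scanning 'bbddcdabdbbab' position-by-position:
  Pos 0: window 'bb' -> MATCH
  Pos 1: window 'bd' -> no
  Pos 2: window 'dd' -> no
  Pos 3: window 'dc' -> no
  Pos 4: window 'cd' -> no
  Pos 5: window 'da' -> no
  Pos 6: window 'ab' -> MATCH
  Pos 7: window 'bd' -> no
  Pos 8: window 'db' -> MATCH
  Pos 9: window 'bb' -> MATCH
  Pos 10: window 'ba' -> no
  Pos 11: window 'ab' -> MATCH
  Pos 12: window 'b' -> no
Total matches: 5

5


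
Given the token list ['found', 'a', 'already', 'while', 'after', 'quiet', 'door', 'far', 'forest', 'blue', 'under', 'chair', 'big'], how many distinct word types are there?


Listing all tokens and tracking unique types:
  Token 1: 'found' -> NEW (unique so far: 1)
  Token 2: 'a' -> NEW (unique so far: 2)
  Token 3: 'already' -> NEW (unique so far: 3)
  Token 4: 'while' -> NEW (unique so far: 4)
  Token 5: 'after' -> NEW (unique so far: 5)
  Token 6: 'quiet' -> NEW (unique so far: 6)
  Token 7: 'door' -> NEW (unique so far: 7)
  Token 8: 'far' -> NEW (unique so far: 8)
  Token 9: 'forest' -> NEW (unique so far: 9)
  Token 10: 'blue' -> NEW (unique so far: 10)
  Token 11: 'under' -> NEW (unique so far: 11)
  Token 12: 'chair' -> NEW (unique so far: 12)
  Token 13: 'big' -> NEW (unique so far: 13)
Unique types: ('a', 'after', 'already', 'big', 'blue', 'chair', 'door', 'far', 'forest', 'found', 'quiet', 'under', 'while')
Vocabulary size: 13

13


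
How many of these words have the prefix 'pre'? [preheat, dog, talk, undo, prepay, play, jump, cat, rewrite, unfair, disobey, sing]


Checking each word for prefix 'pre':
  'preheat' -> YES, starts with 'pre' (count: 1)
  'dog' -> no (count: 1)
  'talk' -> no (count: 1)
  'undo' -> no (count: 1)
  'prepay' -> YES, starts with 'pre' (count: 2)
  'play' -> no (count: 2)
  'jump' -> no (count: 2)
  'cat' -> no (count: 2)
  'rewrite' -> no (count: 2)
  'unfair' -> no (count: 2)
  'disobey' -> no (count: 2)
  'sing' -> no (count: 2)
Total with prefix 'pre': 2

2


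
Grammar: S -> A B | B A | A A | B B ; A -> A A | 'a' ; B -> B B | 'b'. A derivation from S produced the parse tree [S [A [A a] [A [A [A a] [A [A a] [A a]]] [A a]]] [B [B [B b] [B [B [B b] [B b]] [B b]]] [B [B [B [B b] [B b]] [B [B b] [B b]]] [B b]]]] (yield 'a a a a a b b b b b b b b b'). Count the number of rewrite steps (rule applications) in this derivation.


Every bracketed nonterminal node [X ...] in the tree is produced by exactly one rule application.
Reading the tree off as a leftmost derivation:
  Step 1: S  =>  A B   (applied S -> A B)
  Step 2: A B  =>  A A B   (applied A -> A A)
  Step 3: A A B  =>  a A B   (applied A -> a)
  Step 4: a A B  =>  a A A B   (applied A -> A A)
  Step 5: a A A B  =>  a A A A B   (applied A -> A A)
  Step 6: a A A A B  =>  a a A A B   (applied A -> a)
  Step 7: a a A A B  =>  a a A A A B   (applied A -> A A)
  Step 8: a a A A A B  =>  a a a A A B   (applied A -> a)
  Step 9: a a a A A B  =>  a a a a A B   (applied A -> a)
  Step 10: a a a a A B  =>  a a a a a B   (applied A -> a)
  Step 11: a a a a a B  =>  a a a a a B B   (applied B -> B B)
  Step 12: a a a a a B B  =>  a a a a a B B B   (applied B -> B B)
  Step 13: a a a a a B B B  =>  a a a a a b B B   (applied B -> b)
  Step 14: a a a a a b B B  =>  a a a a a b B B B   (applied B -> B B)
  Step 15: a a a a a b B B B  =>  a a a a a b B B B B   (applied B -> B B)
  Step 16: a a a a a b B B B B  =>  a a a a a b b B B B   (applied B -> b)
  Step 17: a a a a a b b B B B  =>  a a a a a b b b B B   (applied B -> b)
  Step 18: a a a a a b b b B B  =>  a a a a a b b b b B   (applied B -> b)
  Step 19: a a a a a b b b b B  =>  a a a a a b b b b B B   (applied B -> B B)
  Step 20: a a a a a b b b b B B  =>  a a a a a b b b b B B B   (applied B -> B B)
  Step 21: a a a a a b b b b B B B  =>  a a a a a b b b b B B B B   (applied B -> B B)
  Step 22: a a a a a b b b b B B B B  =>  a a a a a b b b b b B B B   (applied B -> b)
  Step 23: a a a a a b b b b b B B B  =>  a a a a a b b b b b b B B   (applied B -> b)
  Step 24: a a a a a b b b b b b B B  =>  a a a a a b b b b b b B B B   (applied B -> B B)
  Step 25: a a a a a b b b b b b B B B  =>  a a a a a b b b b b b b B B   (applied B -> b)
  Step 26: a a a a a b b b b b b b B B  =>  a a a a a b b b b b b b b B   (applied B -> b)
  Step 27: a a a a a b b b b b b b b B  =>  a a a a a b b b b b b b b b   (applied B -> b)
Final yield: a a a a a b b b b b b b b b
Total rewrite steps: 27

27


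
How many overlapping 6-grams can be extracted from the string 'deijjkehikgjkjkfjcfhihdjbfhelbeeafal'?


String 'deijjkehikgjkjkfjcfhihdjbfhelbeeafal' has length L = 36.
Number of overlapping n-grams = L - n + 1
Substituting: 36 - 6 + 1 = 31

31


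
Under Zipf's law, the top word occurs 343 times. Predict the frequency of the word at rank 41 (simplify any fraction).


Zipf's law: freq(rank) = f1 / rank
f1 = 343, rank = 41
freq = 343 / 41
GCD(343, 41) = 1
Simplified: 343/41

343/41


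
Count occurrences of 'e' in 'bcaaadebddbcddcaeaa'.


Scanning 'bcaaadebddbcddcaeaa' for 'e':
  Position 6: 'e' -> MATCH (count: 1)
  Position 16: 'e' -> MATCH (count: 2)
Total occurrences of 'e': 2

2


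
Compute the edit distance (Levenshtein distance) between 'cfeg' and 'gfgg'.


Building DP table for s1='cfeg' (len 4) and s2='gfgg' (len 4):
       g  f  g  g
    0  1  2  3  4
  c 1  1  2  3  4
  f 2  2  1  2  3
  e 3  3  2  2  3
  g 4  3  3  2  2
Edit distance = dp[4][4] = 2

2


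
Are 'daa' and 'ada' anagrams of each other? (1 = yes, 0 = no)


Sort characters of 'daa': 'aad'
Sort characters of 'ada': 'aad'
Sorted forms match -> they ARE anagrams
Result: 1

1


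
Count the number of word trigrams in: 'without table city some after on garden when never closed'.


Word trigrams from [10] words:
  Trigram 1: (without table city)
  Trigram 2: (table city some)
  Trigram 3: (city some after)
  Trigram 4: (some after on)
  Trigram 5: (after on garden)
  Trigram 6: (on garden when)
  Trigram 7: (garden when never)
  Trigram 8: (when never closed)
Total word trigrams: 10 - 2 = 8

8


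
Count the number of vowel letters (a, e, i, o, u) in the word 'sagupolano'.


Scanning each character of 'sagupolano':
  Position 1: 's' -> consonant (running count: 0)
  Position 2: 'a' -> vowel (running count: 1)
  Position 3: 'g' -> consonant (running count: 1)
  Position 4: 'u' -> vowel (running count: 2)
  Position 5: 'p' -> consonant (running count: 2)
  Position 6: 'o' -> vowel (running count: 3)
  Position 7: 'l' -> consonant (running count: 3)
  Position 8: 'a' -> vowel (running count: 4)
  Position 9: 'n' -> consonant (running count: 4)
  Position 10: 'o' -> vowel (running count: 5)
Total vowels: 5

5


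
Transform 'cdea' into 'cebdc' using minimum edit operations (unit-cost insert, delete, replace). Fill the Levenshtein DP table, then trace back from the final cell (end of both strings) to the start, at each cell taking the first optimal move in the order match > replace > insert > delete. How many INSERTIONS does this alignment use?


Edit distance = 4. Backtracking from cell (4, 5) with preference match > replace > insert > delete,
then listing the resulting alignment 'cdea' -> 'cebdc' left to right:
  Step 1: keep 'c'
  Step 2: insert 'e' [insertion #1]
  Step 3: replace d->b
  Step 4: replace e->d
  Step 5: replace a->c
Total insertions: 1

1


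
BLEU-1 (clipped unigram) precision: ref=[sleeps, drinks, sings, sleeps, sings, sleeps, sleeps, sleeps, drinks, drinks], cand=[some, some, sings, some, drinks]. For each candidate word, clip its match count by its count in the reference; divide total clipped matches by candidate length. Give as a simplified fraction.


Reference word counts: {'drinks': 3, 'sings': 2, 'sleeps': 5}
Checking each candidate word (with clipping):
  'some' -> not in reference -> no match (matches: 0)
  'some' -> not in reference -> no match (matches: 0)
  'sings' -> in reference (ref count 2, used 1/2) -> match (matches: 1)
  'some' -> not in reference -> no match (matches: 1)
  'drinks' -> in reference (ref count 3, used 1/3) -> match (matches: 2)
Clipped matches: 2, Candidate length: 5
Precision = 2/5

2/5


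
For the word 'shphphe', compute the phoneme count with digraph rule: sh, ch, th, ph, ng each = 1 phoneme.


Parsing 'shphphe' greedily, digraphs first:
  'sh' -> digraph (1 consonant phoneme) (phonemes so far: 1)
  'ph' -> digraph (1 consonant phoneme) (phonemes so far: 2)
  'ph' -> digraph (1 consonant phoneme) (phonemes so far: 3)
  'e' -> vowel phoneme (phonemes so far: 4)
Total phonemes: 4

4


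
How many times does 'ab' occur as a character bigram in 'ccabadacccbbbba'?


Scanning 'ccabadacccbbbba' for bigram 'ab':
  Position 0: 'cc' -> no
  Position 1: 'ca' -> no
  Position 2: 'ab' -> MATCH
  Position 3: 'ba' -> no
  Position 4: 'ad' -> no
  Position 5: 'da' -> no
  Position 6: 'ac' -> no
  Position 7: 'cc' -> no
  Position 8: 'cc' -> no
  Position 9: 'cb' -> no
  Position 10: 'bb' -> no
  Position 11: 'bb' -> no
  Position 12: 'bb' -> no
  Position 13: 'ba' -> no
Total matches: 1

1


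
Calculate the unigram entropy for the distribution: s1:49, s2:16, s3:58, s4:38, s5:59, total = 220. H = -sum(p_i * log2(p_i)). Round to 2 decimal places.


Computing entropy H = -sum(p_i * log2(p_i)):
  s1: p = 49/220 = 0.2227, -p*log2(p) = 0.4826
  s2: p = 16/220 = 0.0727, -p*log2(p) = 0.2750
  s3: p = 58/220 = 0.2636, -p*log2(p) = 0.5071
  s4: p = 38/220 = 0.1727, -p*log2(p) = 0.4376
  s5: p = 59/220 = 0.2682, -p*log2(p) = 0.5092
H = sum of terms = 2.2115
Rounded to 2 decimals: 2.21

2.21


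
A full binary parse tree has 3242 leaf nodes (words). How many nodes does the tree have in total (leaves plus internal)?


Leaf nodes (terminals): 3242
Internal nodes = n - 1 = 3242 - 1 = 3241
Total = leaves + internal = 3242 + 3241 = 6483

6483


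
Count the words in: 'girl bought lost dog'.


Counting words by splitting on spaces:
  Word 1: 'girl'
  Word 2: 'bought'
  Word 3: 'lost'
  Word 4: 'dog'
Total words: 4

4


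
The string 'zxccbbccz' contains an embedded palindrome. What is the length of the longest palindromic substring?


Scanning 'zxccbbccz' for palindromic substrings.
Substring at positions 2-7: 'ccbbcc'.
Check: reverse('ccbbcc') = 'ccbbcc' -> palindrome confirmed.
Neighbouring characters ('x' / 'z') break symmetry, so it cannot extend further.
No longer palindromic substring exists; longest length = 6

6


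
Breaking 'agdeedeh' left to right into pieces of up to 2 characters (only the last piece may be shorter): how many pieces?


'agdeedeh' has 8 characters.
Chunking with max size 2:
  Chunk 1: 'ag' (positions 0-1)
  Chunk 2: 'de' (positions 2-3)
  Chunk 3: 'ed' (positions 4-5)
  Chunk 4: 'eh' (positions 6-7)
Total chunks: ceil(8 / 2) = 4

4


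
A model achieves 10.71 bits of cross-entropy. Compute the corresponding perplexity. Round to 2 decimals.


Perplexity formula: PP = 2^H
H = 10.71
PP = 2^10.71
Decompose: 2^10.71 = 2^10 * 2^0.71
2^10 = 1024, 2^0.71 ~ 1.6358041
PP ~ 1024 * 1.6358041 = 1675.0633984
Rounded to 2 decimals: 1675.06

1675.06


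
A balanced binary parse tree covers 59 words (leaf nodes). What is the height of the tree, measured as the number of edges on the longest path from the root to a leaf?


In a balanced binary tree with n leaves the deepest leaf is ceil(log2(n)) edges below the root.
log2(59) = 5.8826
ceil(5.8826) = 6
height (edges) = 6

6


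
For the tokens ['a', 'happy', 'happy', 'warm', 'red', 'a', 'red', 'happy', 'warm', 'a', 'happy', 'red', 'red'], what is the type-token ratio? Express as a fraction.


Tokens: 13
Unique types: ('a', 'happy', 'red', 'warm') = 4
TTR = 4/13
Already in lowest terms.

4/13


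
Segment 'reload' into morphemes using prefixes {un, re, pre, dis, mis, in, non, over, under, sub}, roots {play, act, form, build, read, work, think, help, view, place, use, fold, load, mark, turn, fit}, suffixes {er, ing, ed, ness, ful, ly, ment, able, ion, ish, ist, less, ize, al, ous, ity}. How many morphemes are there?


Segmenting 'reload' against the inventory:
  're' -> prefix (morpheme 1)
  'load' -> root (morpheme 2)
Total morphemes: 2

2


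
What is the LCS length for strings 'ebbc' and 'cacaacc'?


DP table for LCS of 'ebbc' and 'cacaacc':
       c  a  c  a  a  c  c
    0  0  0  0  0  0  0  0
  e 0  0  0  0  0  0  0  0
  b 0  0  0  0  0  0  0  0
  b 0  0  0  0  0  0  0  0
  c 0  1  1  1  1  1  1  1
LCS: 'c'
LCS length = 1

1


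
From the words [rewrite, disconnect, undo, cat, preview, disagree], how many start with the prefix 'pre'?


Checking each word for prefix 'pre':
  'rewrite' -> no (count: 0)
  'disconnect' -> no (count: 0)
  'undo' -> no (count: 0)
  'cat' -> no (count: 0)
  'preview' -> YES, starts with 'pre' (count: 1)
  'disagree' -> no (count: 1)
Total with prefix 'pre': 1

1


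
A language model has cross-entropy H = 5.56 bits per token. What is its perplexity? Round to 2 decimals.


Perplexity formula: PP = 2^H
H = 5.56
PP = 2^5.56
Decompose: 2^5.56 = 2^5 * 2^0.56
2^5 = 32, 2^0.56 ~ 1.4742692
PP ~ 32 * 1.4742692 = 47.1766144
Rounded to 2 decimals: 47.18

47.18


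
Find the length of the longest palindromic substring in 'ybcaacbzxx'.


Scanning 'ybcaacbzxx' for palindromic substrings.
Substring at positions 1-6: 'bcaacb'.
Check: reverse('bcaacb') = 'bcaacb' -> palindrome confirmed.
Neighbouring characters ('y' / 'z') break symmetry, so it cannot extend further.
No longer palindromic substring exists; longest length = 6

6


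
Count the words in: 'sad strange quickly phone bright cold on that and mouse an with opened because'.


Counting words by splitting on spaces:
  Word 1: 'sad'
  Word 2: 'strange'
  Word 3: 'quickly'
  Word 4: 'phone'
  Word 5: 'bright'
  Word 6: 'cold'
  Word 7: 'on'
  Word 8: 'that'
  Word 9: 'and'
  Word 10: 'mouse'
  Word 11: 'an'
  Word 12: 'with'
  Word 13: 'opened'
  Word 14: 'because'
Total words: 14

14


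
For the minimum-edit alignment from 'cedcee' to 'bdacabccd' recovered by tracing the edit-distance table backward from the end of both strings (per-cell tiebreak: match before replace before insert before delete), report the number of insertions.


Edit distance = 7. Backtracking from cell (6, 9) with preference match > replace > insert > delete,
then listing the resulting alignment 'cedcee' -> 'bdacabccd' left to right:
  Step 1: insert 'b' [insertion #1]
  Step 2: insert 'd' [insertion #2]
  Step 3: insert 'a' [insertion #3]
  Step 4: keep 'c'
  Step 5: replace e->a
  Step 6: replace d->b
  Step 7: keep 'c'
  Step 8: replace e->c
  Step 9: replace e->d
Total insertions: 3

3


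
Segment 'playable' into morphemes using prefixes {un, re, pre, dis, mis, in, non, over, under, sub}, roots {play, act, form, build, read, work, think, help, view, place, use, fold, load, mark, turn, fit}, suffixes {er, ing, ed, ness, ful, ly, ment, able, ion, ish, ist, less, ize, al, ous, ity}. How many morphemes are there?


Segmenting 'playable' against the inventory:
  'play' -> root (morpheme 1)
  'able' -> suffix (morpheme 2)
Total morphemes: 2

2


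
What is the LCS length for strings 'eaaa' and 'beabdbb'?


DP table for LCS of 'eaaa' and 'beabdbb':
       b  e  a  b  d  b  b
    0  0  0  0  0  0  0  0
  e 0  0  1  1  1  1  1  1
  a 0  0  1  2  2  2  2  2
  a 0  0  1  2  2  2  2  2
  a 0  0  1  2  2  2  2  2
LCS: 'ea'
LCS length = 2

2


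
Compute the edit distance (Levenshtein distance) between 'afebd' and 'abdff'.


Building DP table for s1='afebd' (len 5) and s2='abdff' (len 5):
       a  b  d  f  f
    0  1  2  3  4  5
  a 1  0  1  2  3  4
  f 2  1  1  2  2  3
  e 3  2  2  2  3  3
  b 4  3  2  3  3  4
  d 5  4  3  2  3  4
Edit distance = dp[5][5] = 4

4


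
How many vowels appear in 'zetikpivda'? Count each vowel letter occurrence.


Scanning each character of 'zetikpivda':
  Position 1: 'z' -> consonant (running count: 0)
  Position 2: 'e' -> vowel (running count: 1)
  Position 3: 't' -> consonant (running count: 1)
  Position 4: 'i' -> vowel (running count: 2)
  Position 5: 'k' -> consonant (running count: 2)
  Position 6: 'p' -> consonant (running count: 2)
  Position 7: 'i' -> vowel (running count: 3)
  Position 8: 'v' -> consonant (running count: 3)
  Position 9: 'd' -> consonant (running count: 3)
  Position 10: 'a' -> vowel (running count: 4)
Total vowels: 4

4
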